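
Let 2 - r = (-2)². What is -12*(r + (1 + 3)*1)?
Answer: -24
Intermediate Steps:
r = -2 (r = 2 - 1*(-2)² = 2 - 1*4 = 2 - 4 = -2)
-12*(r + (1 + 3)*1) = -12*(-2 + (1 + 3)*1) = -12*(-2 + 4*1) = -12*(-2 + 4) = -12*2 = -24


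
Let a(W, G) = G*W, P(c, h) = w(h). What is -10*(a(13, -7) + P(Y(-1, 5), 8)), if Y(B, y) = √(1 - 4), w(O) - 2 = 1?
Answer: 880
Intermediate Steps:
w(O) = 3 (w(O) = 2 + 1 = 3)
Y(B, y) = I*√3 (Y(B, y) = √(-3) = I*√3)
P(c, h) = 3
-10*(a(13, -7) + P(Y(-1, 5), 8)) = -10*(-7*13 + 3) = -10*(-91 + 3) = -10*(-88) = 880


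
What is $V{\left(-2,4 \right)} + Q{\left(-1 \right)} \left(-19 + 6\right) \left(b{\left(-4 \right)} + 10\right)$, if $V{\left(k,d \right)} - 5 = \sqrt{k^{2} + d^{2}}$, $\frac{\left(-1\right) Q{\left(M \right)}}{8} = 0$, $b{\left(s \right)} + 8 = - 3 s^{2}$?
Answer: $5 + 2 \sqrt{5} \approx 9.4721$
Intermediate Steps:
$b{\left(s \right)} = -8 - 3 s^{2}$
$Q{\left(M \right)} = 0$ ($Q{\left(M \right)} = \left(-8\right) 0 = 0$)
$V{\left(k,d \right)} = 5 + \sqrt{d^{2} + k^{2}}$ ($V{\left(k,d \right)} = 5 + \sqrt{k^{2} + d^{2}} = 5 + \sqrt{d^{2} + k^{2}}$)
$V{\left(-2,4 \right)} + Q{\left(-1 \right)} \left(-19 + 6\right) \left(b{\left(-4 \right)} + 10\right) = \left(5 + \sqrt{4^{2} + \left(-2\right)^{2}}\right) + 0 \left(-19 + 6\right) \left(\left(-8 - 3 \left(-4\right)^{2}\right) + 10\right) = \left(5 + \sqrt{16 + 4}\right) + 0 \left(- 13 \left(\left(-8 - 48\right) + 10\right)\right) = \left(5 + \sqrt{20}\right) + 0 \left(- 13 \left(\left(-8 - 48\right) + 10\right)\right) = \left(5 + 2 \sqrt{5}\right) + 0 \left(- 13 \left(-56 + 10\right)\right) = \left(5 + 2 \sqrt{5}\right) + 0 \left(\left(-13\right) \left(-46\right)\right) = \left(5 + 2 \sqrt{5}\right) + 0 \cdot 598 = \left(5 + 2 \sqrt{5}\right) + 0 = 5 + 2 \sqrt{5}$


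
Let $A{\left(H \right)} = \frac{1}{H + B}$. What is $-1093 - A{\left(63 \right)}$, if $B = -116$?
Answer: $- \frac{57928}{53} \approx -1093.0$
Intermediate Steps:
$A{\left(H \right)} = \frac{1}{-116 + H}$ ($A{\left(H \right)} = \frac{1}{H - 116} = \frac{1}{-116 + H}$)
$-1093 - A{\left(63 \right)} = -1093 - \frac{1}{-116 + 63} = -1093 - \frac{1}{-53} = -1093 - - \frac{1}{53} = -1093 + \frac{1}{53} = - \frac{57928}{53}$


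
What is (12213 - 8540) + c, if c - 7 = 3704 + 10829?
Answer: 18213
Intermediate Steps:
c = 14540 (c = 7 + (3704 + 10829) = 7 + 14533 = 14540)
(12213 - 8540) + c = (12213 - 8540) + 14540 = 3673 + 14540 = 18213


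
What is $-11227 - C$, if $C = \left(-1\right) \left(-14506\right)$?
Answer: $-25733$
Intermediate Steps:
$C = 14506$
$-11227 - C = -11227 - 14506 = -25733$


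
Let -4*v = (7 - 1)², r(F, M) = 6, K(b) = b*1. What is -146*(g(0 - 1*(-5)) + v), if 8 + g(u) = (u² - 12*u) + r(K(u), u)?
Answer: 6716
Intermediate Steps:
K(b) = b
v = -9 (v = -(7 - 1)²/4 = -¼*6² = -¼*36 = -9)
g(u) = -2 + u² - 12*u (g(u) = -8 + ((u² - 12*u) + 6) = -8 + (6 + u² - 12*u) = -2 + u² - 12*u)
-146*(g(0 - 1*(-5)) + v) = -146*((-2 + (0 - 1*(-5))² - 12*(0 - 1*(-5))) - 9) = -146*((-2 + (0 + 5)² - 12*(0 + 5)) - 9) = -146*((-2 + 5² - 12*5) - 9) = -146*((-2 + 25 - 60) - 9) = -146*(-37 - 9) = -146*(-46) = 6716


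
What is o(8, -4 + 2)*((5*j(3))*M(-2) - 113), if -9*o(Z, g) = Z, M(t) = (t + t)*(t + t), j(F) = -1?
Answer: 1544/9 ≈ 171.56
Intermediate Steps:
M(t) = 4*t² (M(t) = (2*t)*(2*t) = 4*t²)
o(Z, g) = -Z/9
o(8, -4 + 2)*((5*j(3))*M(-2) - 113) = (-⅑*8)*((5*(-1))*(4*(-2)²) - 113) = -8*(-20*4 - 113)/9 = -8*(-5*16 - 113)/9 = -8*(-80 - 113)/9 = -8/9*(-193) = 1544/9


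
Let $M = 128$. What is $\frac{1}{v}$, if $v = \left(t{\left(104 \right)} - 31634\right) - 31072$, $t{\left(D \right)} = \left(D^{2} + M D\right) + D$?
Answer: $- \frac{1}{38474} \approx -2.5992 \cdot 10^{-5}$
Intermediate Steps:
$t{\left(D \right)} = D^{2} + 129 D$ ($t{\left(D \right)} = \left(D^{2} + 128 D\right) + D = D^{2} + 129 D$)
$v = -38474$ ($v = \left(104 \left(129 + 104\right) - 31634\right) - 31072 = \left(104 \cdot 233 - 31634\right) - 31072 = \left(24232 - 31634\right) - 31072 = -7402 - 31072 = -38474$)
$\frac{1}{v} = \frac{1}{-38474} = - \frac{1}{38474}$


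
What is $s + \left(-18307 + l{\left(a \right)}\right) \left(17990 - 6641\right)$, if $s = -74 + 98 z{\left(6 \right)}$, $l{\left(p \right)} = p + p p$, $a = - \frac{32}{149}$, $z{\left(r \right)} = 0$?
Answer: $- \frac{4612660274273}{22201} \approx -2.0777 \cdot 10^{8}$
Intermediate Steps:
$a = - \frac{32}{149}$ ($a = \left(-32\right) \frac{1}{149} = - \frac{32}{149} \approx -0.21477$)
$l{\left(p \right)} = p + p^{2}$
$s = -74$ ($s = -74 + 98 \cdot 0 = -74 + 0 = -74$)
$s + \left(-18307 + l{\left(a \right)}\right) \left(17990 - 6641\right) = -74 + \left(-18307 - \frac{32 \left(1 - \frac{32}{149}\right)}{149}\right) \left(17990 - 6641\right) = -74 + \left(-18307 - \frac{3744}{22201}\right) 11349 = -74 - \frac{4612658631399}{22201} = - \frac{4612660274273}{22201}$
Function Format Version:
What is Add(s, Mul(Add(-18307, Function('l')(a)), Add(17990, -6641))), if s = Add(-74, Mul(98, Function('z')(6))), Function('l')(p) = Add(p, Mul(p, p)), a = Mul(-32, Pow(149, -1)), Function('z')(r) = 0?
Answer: Rational(-4612660274273, 22201) ≈ -2.0777e+8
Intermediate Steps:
a = Rational(-32, 149) (a = Mul(-32, Rational(1, 149)) = Rational(-32, 149) ≈ -0.21477)
Function('l')(p) = Add(p, Pow(p, 2))
s = -74 (s = Add(-74, Mul(98, 0)) = Add(-74, 0) = -74)
Add(s, Mul(Add(-18307, Function('l')(a)), Add(17990, -6641))) = Add(-74, Mul(Add(-18307, Mul(Rational(-32, 149), Add(1, Rational(-32, 149)))), Add(17990, -6641))) = Add(-74, Mul(Add(-18307, Mul(Rational(-32, 149), Rational(117, 149))), 11349)) = Add(-74, Mul(Add(-18307, Rational(-3744, 22201)), 11349)) = Add(-74, Mul(Rational(-406437451, 22201), 11349)) = Add(-74, Rational(-4612658631399, 22201)) = Rational(-4612660274273, 22201)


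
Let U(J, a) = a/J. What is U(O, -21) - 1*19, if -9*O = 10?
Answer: -1/10 ≈ -0.10000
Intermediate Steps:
O = -10/9 (O = -1/9*10 = -10/9 ≈ -1.1111)
U(O, -21) - 1*19 = -21/(-10/9) - 1*19 = -21*(-9/10) - 19 = 189/10 - 19 = -1/10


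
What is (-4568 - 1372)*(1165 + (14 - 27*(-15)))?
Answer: -9408960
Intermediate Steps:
(-4568 - 1372)*(1165 + (14 - 27*(-15))) = -5940*(1165 + (14 + 405)) = -5940*(1165 + 419) = -5940*1584 = -9408960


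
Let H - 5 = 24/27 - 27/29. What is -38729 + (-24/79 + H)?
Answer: -798457289/20619 ≈ -38724.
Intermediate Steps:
H = 1294/261 (H = 5 + (24/27 - 27/29) = 5 + (24*(1/27) - 27*1/29) = 5 + (8/9 - 27/29) = 5 - 11/261 = 1294/261 ≈ 4.9579)
-38729 + (-24/79 + H) = -38729 + (-24/79 + 1294/261) = -38729 + 95962/20619 = -798457289/20619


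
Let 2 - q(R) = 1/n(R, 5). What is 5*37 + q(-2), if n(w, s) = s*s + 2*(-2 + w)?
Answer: 3178/17 ≈ 186.94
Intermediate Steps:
n(w, s) = -4 + s**2 + 2*w (n(w, s) = s**2 + (-4 + 2*w) = -4 + s**2 + 2*w)
q(R) = 2 - 1/(21 + 2*R) (q(R) = 2 - 1/(-4 + 5**2 + 2*R) = 2 - 1/(-4 + 25 + 2*R) = 2 - 1/(21 + 2*R))
5*37 + q(-2) = 5*37 + (41 + 4*(-2))/(21 + 2*(-2)) = 185 + (41 - 8)/(21 - 4) = 185 + 33/17 = 3178/17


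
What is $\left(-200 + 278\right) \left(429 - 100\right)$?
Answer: $25662$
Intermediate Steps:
$\left(-200 + 278\right) \left(429 - 100\right) = 78 \cdot 329 = 25662$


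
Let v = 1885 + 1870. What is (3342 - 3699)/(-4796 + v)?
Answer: 119/347 ≈ 0.34294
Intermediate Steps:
v = 3755
(3342 - 3699)/(-4796 + v) = (3342 - 3699)/(-4796 + 3755) = -357/(-1041) = -357*(-1/1041) = 119/347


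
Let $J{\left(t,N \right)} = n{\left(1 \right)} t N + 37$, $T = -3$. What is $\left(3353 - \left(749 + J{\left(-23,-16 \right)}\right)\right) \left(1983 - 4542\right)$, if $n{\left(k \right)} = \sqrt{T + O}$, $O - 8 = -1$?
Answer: $-4685529$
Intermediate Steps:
$O = 7$ ($O = 8 - 1 = 7$)
$n{\left(k \right)} = 2$ ($n{\left(k \right)} = \sqrt{-3 + 7} = \sqrt{4} = 2$)
$J{\left(t,N \right)} = 37 + 2 N t$ ($J{\left(t,N \right)} = 2 t N + 37 = 2 N t + 37 = 37 + 2 N t$)
$\left(3353 - \left(749 + J{\left(-23,-16 \right)}\right)\right) \left(1983 - 4542\right) = \left(3353 - \left(786 + 2 \left(-16\right) \left(-23\right)\right)\right) \left(1983 - 4542\right) = \left(3353 - 1522\right) \left(-2559\right) = 1831 \left(-2559\right) = -4685529$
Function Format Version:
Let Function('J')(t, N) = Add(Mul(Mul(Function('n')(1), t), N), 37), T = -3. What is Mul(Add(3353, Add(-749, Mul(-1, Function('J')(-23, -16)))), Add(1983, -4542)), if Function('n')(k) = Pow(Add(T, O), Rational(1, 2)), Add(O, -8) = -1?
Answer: -4685529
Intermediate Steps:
O = 7 (O = Add(8, -1) = 7)
Function('n')(k) = 2 (Function('n')(k) = Pow(Add(-3, 7), Rational(1, 2)) = Pow(4, Rational(1, 2)) = 2)
Function('J')(t, N) = Add(37, Mul(2, N, t)) (Function('J')(t, N) = Add(Mul(Mul(2, t), N), 37) = Add(Mul(2, N, t), 37) = Add(37, Mul(2, N, t)))
Mul(Add(3353, Add(-749, Mul(-1, Function('J')(-23, -16)))), Add(1983, -4542)) = Mul(Add(3353, Add(-749, Mul(-1, Add(37, Mul(2, -16, -23))))), Add(1983, -4542)) = Mul(Add(3353, Add(-749, Mul(-1, Add(37, 736)))), -2559) = Mul(Add(3353, Add(-749, Mul(-1, 773))), -2559) = Mul(Add(3353, Add(-749, -773)), -2559) = Mul(Add(3353, -1522), -2559) = Mul(1831, -2559) = -4685529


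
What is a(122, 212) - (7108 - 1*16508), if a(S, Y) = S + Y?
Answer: 9734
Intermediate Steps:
a(122, 212) - (7108 - 1*16508) = (122 + 212) - (7108 - 1*16508) = 334 - (7108 - 16508) = 334 - 1*(-9400) = 334 + 9400 = 9734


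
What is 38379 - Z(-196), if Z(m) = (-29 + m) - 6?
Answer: 38610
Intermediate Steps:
Z(m) = -35 + m
38379 - Z(-196) = 38379 - (-35 - 196) = 38379 - 1*(-231) = 38379 + 231 = 38610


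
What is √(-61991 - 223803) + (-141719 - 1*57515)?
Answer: -199234 + I*√285794 ≈ -1.9923e+5 + 534.6*I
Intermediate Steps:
√(-61991 - 223803) + (-141719 - 1*57515) = √(-285794) + (-141719 - 57515) = I*√285794 - 199234 = -199234 + I*√285794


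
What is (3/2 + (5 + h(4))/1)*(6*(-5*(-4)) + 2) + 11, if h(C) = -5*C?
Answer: -1636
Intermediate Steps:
(3/2 + (5 + h(4))/1)*(6*(-5*(-4)) + 2) + 11 = (3/2 + (5 - 5*4)/1)*(6*(-5*(-4)) + 2) + 11 = (3*(½) + (5 - 20)*1)*(6*20 + 2) + 11 = (3/2 - 15*1)*(120 + 2) + 11 = (3/2 - 15)*122 + 11 = -27/2*122 + 11 = -1647 + 11 = -1636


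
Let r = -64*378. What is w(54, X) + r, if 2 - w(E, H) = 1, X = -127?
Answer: -24191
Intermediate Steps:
w(E, H) = 1 (w(E, H) = 2 - 1*1 = 2 - 1 = 1)
r = -24192
w(54, X) + r = 1 - 24192 = -24191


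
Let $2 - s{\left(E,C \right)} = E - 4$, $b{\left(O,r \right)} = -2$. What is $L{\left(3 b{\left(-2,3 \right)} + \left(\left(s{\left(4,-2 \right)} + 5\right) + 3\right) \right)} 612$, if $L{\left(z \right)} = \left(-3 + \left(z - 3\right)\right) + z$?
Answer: $1224$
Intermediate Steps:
$s{\left(E,C \right)} = 6 - E$ ($s{\left(E,C \right)} = 2 - \left(E - 4\right) = 2 - \left(-4 + E\right) = 6 - E$)
$L{\left(z \right)} = -6 + 2 z$ ($L{\left(z \right)} = \left(-3 + \left(-3 + z\right)\right) + z = \left(-6 + z\right) + z = -6 + 2 z$)
$L{\left(3 b{\left(-2,3 \right)} + \left(\left(s{\left(4,-2 \right)} + 5\right) + 3\right) \right)} 612 = \left(-6 + 2 \left(3 \left(-2\right) + \left(\left(\left(6 - 4\right) + 5\right) + 3\right)\right)\right) 612 = \left(-6 + 2 \left(-6 + \left(\left(\left(6 - 4\right) + 5\right) + 3\right)\right)\right) 612 = \left(-6 + 2 \left(-6 + \left(\left(2 + 5\right) + 3\right)\right)\right) 612 = \left(-6 + 2 \left(-6 + \left(7 + 3\right)\right)\right) 612 = \left(-6 + 2 \left(-6 + 10\right)\right) 612 = \left(-6 + 2 \cdot 4\right) 612 = \left(-6 + 8\right) 612 = 2 \cdot 612 = 1224$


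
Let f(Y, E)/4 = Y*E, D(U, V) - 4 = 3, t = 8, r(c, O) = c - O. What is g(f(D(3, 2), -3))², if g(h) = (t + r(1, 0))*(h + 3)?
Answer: 531441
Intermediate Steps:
D(U, V) = 7 (D(U, V) = 4 + 3 = 7)
f(Y, E) = 4*E*Y (f(Y, E) = 4*(Y*E) = 4*(E*Y) = 4*E*Y)
g(h) = 27 + 9*h (g(h) = (8 + (1 - 1*0))*(h + 3) = (8 + (1 + 0))*(3 + h) = (8 + 1)*(3 + h) = 9*(3 + h) = 27 + 9*h)
g(f(D(3, 2), -3))² = (27 + 9*(4*(-3)*7))² = (27 + 9*(-84))² = (27 - 756)² = (-729)² = 531441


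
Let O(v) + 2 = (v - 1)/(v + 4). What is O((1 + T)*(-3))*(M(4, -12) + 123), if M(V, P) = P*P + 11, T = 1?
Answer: 417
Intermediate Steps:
M(V, P) = 11 + P² (M(V, P) = P² + 11 = 11 + P²)
O(v) = -2 + (-1 + v)/(4 + v) (O(v) = -2 + (v - 1)/(v + 4) = -2 + (-1 + v)/(4 + v))
O((1 + T)*(-3))*(M(4, -12) + 123) = ((-9 - (1 + 1)*(-3))/(4 + (1 + 1)*(-3)))*((11 + (-12)²) + 123) = ((-9 - 2*(-3))/(4 + 2*(-3)))*((11 + 144) + 123) = ((-9 - 1*(-6))/(4 - 6))*(155 + 123) = ((-9 + 6)/(-2))*278 = -½*(-3)*278 = (3/2)*278 = 417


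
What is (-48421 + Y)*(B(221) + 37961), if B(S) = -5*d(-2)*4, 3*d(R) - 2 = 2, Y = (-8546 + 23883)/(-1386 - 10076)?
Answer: -21054193776239/11462 ≈ -1.8369e+9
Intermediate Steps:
Y = -15337/11462 (Y = 15337/(-11462) = 15337*(-1/11462) = -15337/11462 ≈ -1.3381)
d(R) = 4/3 (d(R) = 2/3 + (1/3)*2 = 2/3 + 2/3 = 4/3)
B(S) = -80/3 (B(S) = -5*4/3*4 = -20/3*4 = -80/3)
(-48421 + Y)*(B(221) + 37961) = (-48421 - 15337/11462)*(-80/3 + 37961) = -555016839/11462*113803/3 = -21054193776239/11462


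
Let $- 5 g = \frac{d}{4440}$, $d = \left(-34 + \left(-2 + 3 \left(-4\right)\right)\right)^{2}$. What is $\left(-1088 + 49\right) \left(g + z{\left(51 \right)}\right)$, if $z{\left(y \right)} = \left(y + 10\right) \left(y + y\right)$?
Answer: $- \frac{5979708906}{925} \approx -6.4646 \cdot 10^{6}$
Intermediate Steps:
$d = 2304$ ($d = \left(-34 - 14\right)^{2} = \left(-48\right)^{2} = 2304$)
$z{\left(y \right)} = 2 y \left(10 + y\right)$ ($z{\left(y \right)} = \left(10 + y\right) 2 y = 2 y \left(10 + y\right)$)
$g = - \frac{96}{925}$ ($g = - \frac{2304 \cdot \frac{1}{4440}}{5} = \left(- \frac{1}{5}\right) \frac{96}{185} = - \frac{96}{925} \approx -0.10378$)
$\left(-1088 + 49\right) \left(g + z{\left(51 \right)}\right) = \left(-1088 + 49\right) \left(- \frac{96}{925} + 2 \cdot 51 \left(10 + 51\right)\right) = - 1039 \left(- \frac{96}{925} + 2 \cdot 51 \cdot 61\right) = - 1039 \left(- \frac{96}{925} + 6222\right) = \left(-1039\right) \frac{5755254}{925} = - \frac{5979708906}{925}$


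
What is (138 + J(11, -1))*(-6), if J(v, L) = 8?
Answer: -876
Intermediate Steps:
(138 + J(11, -1))*(-6) = (138 + 8)*(-6) = 146*(-6) = -876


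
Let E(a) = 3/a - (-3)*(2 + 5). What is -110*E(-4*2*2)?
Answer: -18315/8 ≈ -2289.4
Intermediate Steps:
E(a) = 21 + 3/a (E(a) = 3/a - (-3)*7 = 3/a - 1*(-21) = 3/a + 21 = 21 + 3/a)
-110*E(-4*2*2) = -110*(21 + 3/((-4*2*2))) = -110*(21 + 3/((-8*2))) = -110*(21 + 3/(-16)) = -110*(21 + 3*(-1/16)) = -110*(21 - 3/16) = -110*333/16 = -1*18315/8 = -18315/8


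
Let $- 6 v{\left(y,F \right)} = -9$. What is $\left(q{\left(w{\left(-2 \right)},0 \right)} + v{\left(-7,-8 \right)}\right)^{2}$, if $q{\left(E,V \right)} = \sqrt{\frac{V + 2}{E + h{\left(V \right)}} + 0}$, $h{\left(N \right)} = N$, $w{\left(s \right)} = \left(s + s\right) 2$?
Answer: $\frac{\left(3 + i\right)^{2}}{4} \approx 2.0 + 1.5 i$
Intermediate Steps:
$w{\left(s \right)} = 4 s$ ($w{\left(s \right)} = 2 s 2 = 4 s$)
$v{\left(y,F \right)} = \frac{3}{2}$ ($v{\left(y,F \right)} = \left(- \frac{1}{6}\right) \left(-9\right) = \frac{3}{2}$)
$q{\left(E,V \right)} = \sqrt{\frac{2 + V}{E + V}}$ ($q{\left(E,V \right)} = \sqrt{\frac{V + 2}{E + V} + 0} = \sqrt{\frac{2 + V}{E + V} + 0} = \sqrt{\frac{2 + V}{E + V}}$)
$\left(q{\left(w{\left(-2 \right)},0 \right)} + v{\left(-7,-8 \right)}\right)^{2} = \left(\sqrt{\frac{2 + 0}{4 \left(-2\right) + 0}} + \frac{3}{2}\right)^{2} = \left(\sqrt{\frac{1}{-8 + 0} \cdot 2} + \frac{3}{2}\right)^{2} = \left(\sqrt{\frac{1}{-8} \cdot 2} + \frac{3}{2}\right)^{2} = \left(\sqrt{\left(- \frac{1}{8}\right) 2} + \frac{3}{2}\right)^{2} = \left(\sqrt{- \frac{1}{4}} + \frac{3}{2}\right)^{2} = \left(\frac{i}{2} + \frac{3}{2}\right)^{2} = \left(\frac{3}{2} + \frac{i}{2}\right)^{2}$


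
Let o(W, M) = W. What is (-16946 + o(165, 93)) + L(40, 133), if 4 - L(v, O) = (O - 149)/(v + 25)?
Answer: -1090489/65 ≈ -16777.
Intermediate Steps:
L(v, O) = 4 - (-149 + O)/(25 + v) (L(v, O) = 4 - (O - 149)/(v + 25) = 4 - (-149 + O)/(25 + v))
(-16946 + o(165, 93)) + L(40, 133) = (-16946 + 165) + (249 - 1*133 + 4*40)/(25 + 40) = -16781 + (249 - 133 + 160)/65 = -16781 + (1/65)*276 = -16781 + 276/65 = -1090489/65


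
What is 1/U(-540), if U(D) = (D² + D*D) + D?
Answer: 1/582660 ≈ 1.7163e-6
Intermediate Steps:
U(D) = D + 2*D² (U(D) = (D² + D²) + D = 2*D² + D = D + 2*D²)
1/U(-540) = 1/(-540*(1 + 2*(-540))) = 1/(-540*(1 - 1080)) = 1/(-540*(-1079)) = 1/582660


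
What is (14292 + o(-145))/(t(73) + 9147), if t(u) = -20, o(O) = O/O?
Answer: 14293/9127 ≈ 1.5660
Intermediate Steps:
o(O) = 1
(14292 + o(-145))/(t(73) + 9147) = (14292 + 1)/(-20 + 9147) = 14293/9127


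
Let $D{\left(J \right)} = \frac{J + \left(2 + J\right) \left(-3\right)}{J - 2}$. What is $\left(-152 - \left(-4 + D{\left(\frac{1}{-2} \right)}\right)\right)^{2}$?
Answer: $22500$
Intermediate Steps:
$D{\left(J \right)} = \frac{-6 - 2 J}{-2 + J}$ ($D{\left(J \right)} = \frac{J - \left(6 + 3 J\right)}{-2 + J} = \frac{-6 - 2 J}{-2 + J}$)
$\left(-152 - \left(-4 + D{\left(\frac{1}{-2} \right)}\right)\right)^{2} = \left(-152 + \left(4 - \frac{2 \left(-3 - \frac{1}{-2}\right)}{-2 + \frac{1}{-2}}\right)\right)^{2} = \left(-152 + \left(4 - \frac{2 \left(-3 - - \frac{1}{2}\right)}{-2 - \frac{1}{2}}\right)\right)^{2} = \left(-152 + \left(4 - \frac{2 \left(-3 + \frac{1}{2}\right)}{- \frac{5}{2}}\right)\right)^{2} = \left(-152 + \left(4 - 2 \left(- \frac{2}{5}\right) \left(- \frac{5}{2}\right)\right)\right)^{2} = \left(-152 + \left(4 - 2\right)\right)^{2} = \left(-152 + 2\right)^{2} = \left(-150\right)^{2} = 22500$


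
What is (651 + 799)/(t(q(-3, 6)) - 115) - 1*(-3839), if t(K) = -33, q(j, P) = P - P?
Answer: 283361/74 ≈ 3829.2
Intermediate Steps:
q(j, P) = 0
(651 + 799)/(t(q(-3, 6)) - 115) - 1*(-3839) = (651 + 799)/(-33 - 115) - 1*(-3839) = 1450/(-148) + 3839 = 1450*(-1/148) + 3839 = -725/74 + 3839 = 283361/74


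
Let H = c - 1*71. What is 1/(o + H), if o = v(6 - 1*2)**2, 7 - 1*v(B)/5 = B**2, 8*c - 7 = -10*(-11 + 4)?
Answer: 8/15709 ≈ 0.00050926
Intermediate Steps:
c = 77/8 (c = 7/8 + (-10*(-11 + 4))/8 = 7/8 + (-10*(-7))/8 = 7/8 + (1/8)*70 = 7/8 + 35/4 = 77/8 ≈ 9.6250)
v(B) = 35 - 5*B**2
H = -491/8 (H = 77/8 - 1*71 = 77/8 - 71 = -491/8 ≈ -61.375)
o = 2025 (o = (35 - 5*(6 - 1*2)**2)**2 = (35 - 5*(6 - 2)**2)**2 = (35 - 5*4**2)**2 = (35 - 5*16)**2 = (35 - 80)**2 = (-45)**2 = 2025)
1/(o + H) = 1/(2025 - 491/8) = 1/(15709/8) = 8/15709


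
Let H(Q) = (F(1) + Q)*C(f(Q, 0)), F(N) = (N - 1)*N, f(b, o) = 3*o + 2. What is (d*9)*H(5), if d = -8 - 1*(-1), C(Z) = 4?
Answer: -1260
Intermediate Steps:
f(b, o) = 2 + 3*o
F(N) = N*(-1 + N) (F(N) = (-1 + N)*N = N*(-1 + N))
H(Q) = 4*Q (H(Q) = (1*(-1 + 1) + Q)*4 = (1*0 + Q)*4 = (0 + Q)*4 = Q*4 = 4*Q)
d = -7 (d = -8 + 1 = -7)
(d*9)*H(5) = (-7*9)*(4*5) = -63*20 = -1260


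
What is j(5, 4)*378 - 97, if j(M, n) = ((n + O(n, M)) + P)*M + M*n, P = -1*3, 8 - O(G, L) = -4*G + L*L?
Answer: 7463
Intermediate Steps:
O(G, L) = 8 - L**2 + 4*G (O(G, L) = 8 - (-4*G + L*L) = 8 - (-4*G + L**2) = 8 - (L**2 - 4*G) = 8 + (-L**2 + 4*G) = 8 - L**2 + 4*G)
P = -3
j(M, n) = M*n + M*(5 - M**2 + 5*n) (j(M, n) = ((n + (8 - M**2 + 4*n)) - 3)*M + M*n = ((8 - M**2 + 5*n) - 3)*M + M*n = (5 - M**2 + 5*n)*M + M*n = M*(5 - M**2 + 5*n) + M*n = M*n + M*(5 - M**2 + 5*n))
j(5, 4)*378 - 97 = (5*(5 - 1*5**2 + 6*4))*378 - 97 = (5*(5 - 1*25 + 24))*378 - 97 = (5*(5 - 25 + 24))*378 - 97 = (5*4)*378 - 97 = 20*378 - 97 = 7560 - 97 = 7463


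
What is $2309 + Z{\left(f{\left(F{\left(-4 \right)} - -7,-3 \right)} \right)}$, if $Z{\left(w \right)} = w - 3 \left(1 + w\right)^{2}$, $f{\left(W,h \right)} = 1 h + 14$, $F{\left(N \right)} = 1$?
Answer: $1888$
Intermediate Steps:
$f{\left(W,h \right)} = 14 + h$ ($f{\left(W,h \right)} = h + 14 = 14 + h$)
$2309 + Z{\left(f{\left(F{\left(-4 \right)} - -7,-3 \right)} \right)} = 2309 + \left(\left(14 - 3\right) - 3 \left(1 + \left(14 - 3\right)\right)^{2}\right) = 2309 + \left(11 - 3 \left(1 + 11\right)^{2}\right) = 2309 + \left(11 - 3 \cdot 12^{2}\right) = 2309 + \left(11 - 432\right) = 2309 - 421 = 1888$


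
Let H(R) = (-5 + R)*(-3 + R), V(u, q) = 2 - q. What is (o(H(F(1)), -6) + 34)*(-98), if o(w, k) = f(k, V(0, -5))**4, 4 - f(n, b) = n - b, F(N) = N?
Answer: -8188390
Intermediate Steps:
f(n, b) = 4 + b - n (f(n, b) = 4 - (n - b) = 4 + (b - n) = 4 + b - n)
o(w, k) = (11 - k)**4 (o(w, k) = (4 + (2 - 1*(-5)) - k)**4 = (4 + (2 + 5) - k)**4 = (4 + 7 - k)**4 = (11 - k)**4)
(o(H(F(1)), -6) + 34)*(-98) = ((-11 - 6)**4 + 34)*(-98) = ((-17)**4 + 34)*(-98) = (83521 + 34)*(-98) = 83555*(-98) = -8188390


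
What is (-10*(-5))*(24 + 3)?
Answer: 1350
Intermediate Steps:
(-10*(-5))*(24 + 3) = 50*27 = 1350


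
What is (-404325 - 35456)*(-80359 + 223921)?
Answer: -63135839922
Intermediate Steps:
(-404325 - 35456)*(-80359 + 223921) = -439781*143562 = -63135839922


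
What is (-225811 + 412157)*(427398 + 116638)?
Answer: 101378932456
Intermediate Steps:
(-225811 + 412157)*(427398 + 116638) = 186346*544036 = 101378932456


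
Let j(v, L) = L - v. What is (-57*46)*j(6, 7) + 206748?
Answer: 204126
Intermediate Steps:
(-57*46)*j(6, 7) + 206748 = (-57*46)*(7 - 1*6) + 206748 = -2622*(7 - 6) + 206748 = -2622*1 + 206748 = -2622 + 206748 = 204126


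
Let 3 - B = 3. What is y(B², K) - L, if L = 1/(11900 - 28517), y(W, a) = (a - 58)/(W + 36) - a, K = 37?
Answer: -832695/22156 ≈ -37.583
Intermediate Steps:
B = 0 (B = 3 - 1*3 = 3 - 3 = 0)
y(W, a) = -a + (-58 + a)/(36 + W) (y(W, a) = (-58 + a)/(36 + W) - a = -a + (-58 + a)/(36 + W))
L = -1/16617 (L = 1/(-16617) = -1/16617 ≈ -6.0179e-5)
y(B², K) - L = (-58 - 35*37 - 1*0²*37)/(36 + 0²) - 1*(-1/16617) = (-58 - 1295 - 1*0*37)/(36 + 0) + 1/16617 = (-58 - 1295 + 0)/36 + 1/16617 = (1/36)*(-1353) + 1/16617 = -451/12 + 1/16617 = -832695/22156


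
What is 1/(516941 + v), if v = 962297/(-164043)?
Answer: 164043/84799590166 ≈ 1.9345e-6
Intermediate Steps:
v = -962297/164043 (v = 962297*(-1/164043) = -962297/164043 ≈ -5.8661)
1/(516941 + v) = 1/(516941 - 962297/164043) = 1/(84799590166/164043) = 164043/84799590166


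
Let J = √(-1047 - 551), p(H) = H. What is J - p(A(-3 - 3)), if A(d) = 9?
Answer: -9 + I*√1598 ≈ -9.0 + 39.975*I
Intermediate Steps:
J = I*√1598 (J = √(-1598) = I*√1598 ≈ 39.975*I)
J - p(A(-3 - 3)) = I*√1598 - 1*9 = I*√1598 - 9 = -9 + I*√1598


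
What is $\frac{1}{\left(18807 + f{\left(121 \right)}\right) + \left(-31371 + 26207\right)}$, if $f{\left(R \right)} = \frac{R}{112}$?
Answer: $\frac{112}{1528137} \approx 7.3292 \cdot 10^{-5}$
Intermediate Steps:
$f{\left(R \right)} = \frac{R}{112}$ ($f{\left(R \right)} = R \frac{1}{112} = \frac{R}{112}$)
$\frac{1}{\left(18807 + f{\left(121 \right)}\right) + \left(-31371 + 26207\right)} = \frac{1}{\left(18807 + \frac{1}{112} \cdot 121\right) + \left(-31371 + 26207\right)} = \frac{1}{\left(18807 + \frac{121}{112}\right) - 5164} = \frac{1}{\frac{2106505}{112} - 5164} = \frac{1}{\frac{1528137}{112}} = \frac{112}{1528137}$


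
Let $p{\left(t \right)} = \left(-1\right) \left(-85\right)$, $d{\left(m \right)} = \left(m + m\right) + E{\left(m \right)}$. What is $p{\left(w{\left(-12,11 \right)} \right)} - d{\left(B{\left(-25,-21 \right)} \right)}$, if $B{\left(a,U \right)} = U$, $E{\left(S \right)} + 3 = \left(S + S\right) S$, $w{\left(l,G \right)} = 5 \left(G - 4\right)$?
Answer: $-752$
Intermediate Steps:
$w{\left(l,G \right)} = -20 + 5 G$ ($w{\left(l,G \right)} = 5 \left(-4 + G\right) = -20 + 5 G$)
$E{\left(S \right)} = -3 + 2 S^{2}$ ($E{\left(S \right)} = -3 + \left(S + S\right) S = -3 + 2 S S = -3 + 2 S^{2}$)
$d{\left(m \right)} = -3 + 2 m + 2 m^{2}$ ($d{\left(m \right)} = \left(m + m\right) + \left(-3 + 2 m^{2}\right) = 2 m + \left(-3 + 2 m^{2}\right) = -3 + 2 m + 2 m^{2}$)
$p{\left(t \right)} = 85$
$p{\left(w{\left(-12,11 \right)} \right)} - d{\left(B{\left(-25,-21 \right)} \right)} = 85 - \left(-3 + 2 \left(-21\right) + 2 \left(-21\right)^{2}\right) = 85 - \left(-3 - 42 + 2 \cdot 441\right) = 85 - \left(-3 - 42 + 882\right) = 85 - 837 = -752$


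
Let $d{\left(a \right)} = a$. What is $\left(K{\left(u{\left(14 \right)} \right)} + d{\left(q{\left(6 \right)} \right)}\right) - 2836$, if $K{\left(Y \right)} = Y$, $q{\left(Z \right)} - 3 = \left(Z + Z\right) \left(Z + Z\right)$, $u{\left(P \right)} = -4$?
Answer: $-2693$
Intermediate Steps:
$q{\left(Z \right)} = 3 + 4 Z^{2}$ ($q{\left(Z \right)} = 3 + \left(Z + Z\right) \left(Z + Z\right) = 3 + 2 Z 2 Z = 3 + 4 Z^{2}$)
$\left(K{\left(u{\left(14 \right)} \right)} + d{\left(q{\left(6 \right)} \right)}\right) - 2836 = \left(-4 + \left(3 + 4 \cdot 6^{2}\right)\right) - 2836 = \left(-4 + \left(3 + 4 \cdot 36\right)\right) - 2836 = \left(-4 + \left(3 + 144\right)\right) - 2836 = \left(-4 + 147\right) - 2836 = 143 - 2836 = -2693$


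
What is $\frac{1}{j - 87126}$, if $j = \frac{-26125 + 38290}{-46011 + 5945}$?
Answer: $- \frac{40066}{3490802481} \approx -1.1478 \cdot 10^{-5}$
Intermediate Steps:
$j = - \frac{12165}{40066}$ ($j = \frac{12165}{-40066} = 12165 \left(- \frac{1}{40066}\right) = - \frac{12165}{40066} \approx -0.30362$)
$\frac{1}{j - 87126} = \frac{1}{- \frac{12165}{40066} - 87126} = \frac{1}{- \frac{3490802481}{40066}} = - \frac{40066}{3490802481}$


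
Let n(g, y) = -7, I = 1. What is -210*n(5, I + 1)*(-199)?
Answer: -292530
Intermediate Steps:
-210*n(5, I + 1)*(-199) = -210*(-7)*(-199) = 1470*(-199) = -292530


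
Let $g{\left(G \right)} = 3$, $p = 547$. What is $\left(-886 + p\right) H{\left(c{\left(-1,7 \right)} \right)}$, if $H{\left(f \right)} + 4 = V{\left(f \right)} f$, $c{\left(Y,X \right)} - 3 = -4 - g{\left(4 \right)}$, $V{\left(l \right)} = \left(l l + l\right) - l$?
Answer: $23052$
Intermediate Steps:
$V{\left(l \right)} = l^{2}$ ($V{\left(l \right)} = \left(l^{2} + l\right) - l = \left(l + l^{2}\right) - l = l^{2}$)
$c{\left(Y,X \right)} = -4$ ($c{\left(Y,X \right)} = 3 - 7 = -4$)
$H{\left(f \right)} = -4 + f^{3}$ ($H{\left(f \right)} = -4 + f^{2} f = -4 + f^{3}$)
$\left(-886 + p\right) H{\left(c{\left(-1,7 \right)} \right)} = \left(-886 + 547\right) \left(-4 + \left(-4\right)^{3}\right) = - 339 \left(-4 - 64\right) = \left(-339\right) \left(-68\right) = 23052$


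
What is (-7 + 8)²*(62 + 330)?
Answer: 392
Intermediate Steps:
(-7 + 8)²*(62 + 330) = 1²*392 = 1*392 = 392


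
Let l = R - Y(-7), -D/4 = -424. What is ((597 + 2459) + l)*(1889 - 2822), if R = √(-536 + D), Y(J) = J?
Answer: -2857779 - 1866*√290 ≈ -2.8896e+6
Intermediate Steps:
D = 1696 (D = -4*(-424) = 1696)
R = 2*√290 (R = √(-536 + 1696) = √1160 = 2*√290 ≈ 34.059)
l = 7 + 2*√290 (l = 2*√290 - 1*(-7) = 2*√290 + 7 = 7 + 2*√290 ≈ 41.059)
((597 + 2459) + l)*(1889 - 2822) = ((597 + 2459) + (7 + 2*√290))*(1889 - 2822) = (3056 + (7 + 2*√290))*(-933) = (3063 + 2*√290)*(-933) = -2857779 - 1866*√290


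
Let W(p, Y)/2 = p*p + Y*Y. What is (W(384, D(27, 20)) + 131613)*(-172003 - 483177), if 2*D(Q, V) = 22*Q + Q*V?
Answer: -700716975540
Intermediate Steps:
D(Q, V) = 11*Q + Q*V/2 (D(Q, V) = (22*Q + Q*V)/2 = 11*Q + Q*V/2)
W(p, Y) = 2*Y**2 + 2*p**2 (W(p, Y) = 2*(p*p + Y*Y) = 2*(p**2 + Y**2) = 2*(Y**2 + p**2) = 2*Y**2 + 2*p**2)
(W(384, D(27, 20)) + 131613)*(-172003 - 483177) = ((2*((1/2)*27*(22 + 20))**2 + 2*384**2) + 131613)*(-172003 - 483177) = ((2*((1/2)*27*42)**2 + 2*147456) + 131613)*(-655180) = ((2*567**2 + 294912) + 131613)*(-655180) = ((2*321489 + 294912) + 131613)*(-655180) = ((642978 + 294912) + 131613)*(-655180) = (937890 + 131613)*(-655180) = 1069503*(-655180) = -700716975540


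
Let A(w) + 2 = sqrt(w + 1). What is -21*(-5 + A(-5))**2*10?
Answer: -9450 + 5880*I ≈ -9450.0 + 5880.0*I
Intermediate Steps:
A(w) = -2 + sqrt(1 + w) (A(w) = -2 + sqrt(w + 1) = -2 + sqrt(1 + w))
-21*(-5 + A(-5))**2*10 = -21*(-5 + (-2 + sqrt(1 - 5)))**2*10 = -21*(-5 + (-2 + sqrt(-4)))**2*10 = -21*(-5 + (-2 + 2*I))**2*10 = -21*(-7 + 2*I)**2*10 = -210*(-7 + 2*I)**2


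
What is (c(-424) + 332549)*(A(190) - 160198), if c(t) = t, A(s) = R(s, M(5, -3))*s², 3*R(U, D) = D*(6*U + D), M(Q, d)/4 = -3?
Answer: -54150788560750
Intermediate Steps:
M(Q, d) = -12 (M(Q, d) = 4*(-3) = -12)
R(U, D) = D*(D + 6*U)/3 (R(U, D) = (D*(6*U + D))/3 = (D*(D + 6*U))/3 = D*(D + 6*U)/3)
A(s) = s²*(48 - 24*s) (A(s) = ((⅓)*(-12)*(-12 + 6*s))*s² = (48 - 24*s)*s² = s²*(48 - 24*s))
(c(-424) + 332549)*(A(190) - 160198) = (-424 + 332549)*(24*190²*(2 - 1*190) - 160198) = 332125*(24*36100*(2 - 190) - 160198) = 332125*(24*36100*(-188) - 160198) = 332125*(-162883200 - 160198) = 332125*(-163043398) = -54150788560750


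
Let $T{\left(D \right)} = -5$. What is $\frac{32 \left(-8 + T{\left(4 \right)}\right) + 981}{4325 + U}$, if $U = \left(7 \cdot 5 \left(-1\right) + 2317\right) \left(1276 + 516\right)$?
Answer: $\frac{565}{4093669} \approx 0.00013802$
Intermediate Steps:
$U = 4089344$ ($U = \left(35 \left(-1\right) + 2317\right) 1792 = \left(-35 + 2317\right) 1792 = 2282 \cdot 1792 = 4089344$)
$\frac{32 \left(-8 + T{\left(4 \right)}\right) + 981}{4325 + U} = \frac{32 \left(-8 - 5\right) + 981}{4325 + 4089344} = \frac{32 \left(-13\right) + 981}{4093669} = \left(-416 + 981\right) \frac{1}{4093669} = 565 \cdot \frac{1}{4093669} = \frac{565}{4093669}$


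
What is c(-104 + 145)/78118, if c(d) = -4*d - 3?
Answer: -167/78118 ≈ -0.0021378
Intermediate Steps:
c(d) = -3 - 4*d
c(-104 + 145)/78118 = (-3 - 4*(-104 + 145))/78118 = (-3 - 4*41)*(1/78118) = (-3 - 164)*(1/78118) = -167*1/78118 = -167/78118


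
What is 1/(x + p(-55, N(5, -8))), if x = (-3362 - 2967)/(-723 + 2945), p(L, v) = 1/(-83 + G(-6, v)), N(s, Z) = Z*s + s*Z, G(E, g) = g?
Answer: -362186/1033849 ≈ -0.35033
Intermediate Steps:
N(s, Z) = 2*Z*s (N(s, Z) = Z*s + Z*s = 2*Z*s)
p(L, v) = 1/(-83 + v)
x = -6329/2222 ≈ -2.8483
1/(x + p(-55, N(5, -8))) = 1/(-6329/2222 + 1/(-83 + 2*(-8)*5)) = 1/(-6329/2222 + 1/(-83 - 80)) = 1/(-6329/2222 + 1/(-163)) = 1/(-6329/2222 - 1/163) = 1/(-1033849/362186) = -362186/1033849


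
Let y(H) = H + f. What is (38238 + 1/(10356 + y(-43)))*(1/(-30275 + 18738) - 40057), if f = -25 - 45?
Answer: -181006285731214350/118173491 ≈ -1.5317e+9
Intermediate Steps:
f = -70
y(H) = -70 + H (y(H) = H - 70 = -70 + H)
(38238 + 1/(10356 + y(-43)))*(1/(-30275 + 18738) - 40057) = (38238 + 1/(10356 + (-70 - 43)))*(1/(-30275 + 18738) - 40057) = (38238 + 1/(10356 - 113))*(1/(-11537) - 40057) = (38238 + 1/10243)*(-1/11537 - 40057) = (38238 + 1/10243)*(-462137610/11537) = (391671835/10243)*(-462137610/11537) = -181006285731214350/118173491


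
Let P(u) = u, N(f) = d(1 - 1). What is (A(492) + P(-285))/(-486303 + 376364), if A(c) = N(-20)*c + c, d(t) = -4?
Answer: 1761/109939 ≈ 0.016018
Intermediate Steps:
N(f) = -4
A(c) = -3*c (A(c) = -4*c + c = -3*c)
(A(492) + P(-285))/(-486303 + 376364) = (-3*492 - 285)/(-486303 + 376364) = (-1476 - 285)/(-109939) = -1761*(-1/109939) = 1761/109939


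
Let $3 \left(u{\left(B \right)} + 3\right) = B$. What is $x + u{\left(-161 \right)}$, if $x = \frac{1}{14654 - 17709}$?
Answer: $- \frac{519353}{9165} \approx -56.667$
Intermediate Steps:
$x = - \frac{1}{3055}$ ($x = \frac{1}{-3055} = - \frac{1}{3055} \approx -0.00032733$)
$u{\left(B \right)} = -3 + \frac{B}{3}$
$x + u{\left(-161 \right)} = - \frac{1}{3055} + \left(-3 + \frac{1}{3} \left(-161\right)\right) = - \frac{1}{3055} - \frac{170}{3} = - \frac{519353}{9165}$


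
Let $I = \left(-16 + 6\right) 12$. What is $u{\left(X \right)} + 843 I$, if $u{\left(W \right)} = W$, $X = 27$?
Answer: $-101133$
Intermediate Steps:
$I = -120$ ($I = \left(-10\right) 12 = -120$)
$u{\left(X \right)} + 843 I = 27 + 843 \left(-120\right) = 27 - 101160 = -101133$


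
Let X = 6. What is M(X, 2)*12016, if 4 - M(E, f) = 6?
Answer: -24032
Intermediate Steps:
M(E, f) = -2 (M(E, f) = 4 - 1*6 = 4 - 6 = -2)
M(X, 2)*12016 = -2*12016 = -24032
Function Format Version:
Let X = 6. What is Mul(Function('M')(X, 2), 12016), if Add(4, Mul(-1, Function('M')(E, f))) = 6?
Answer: -24032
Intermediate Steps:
Function('M')(E, f) = -2 (Function('M')(E, f) = Add(4, Mul(-1, 6)) = Add(4, -6) = -2)
Mul(Function('M')(X, 2), 12016) = Mul(-2, 12016) = -24032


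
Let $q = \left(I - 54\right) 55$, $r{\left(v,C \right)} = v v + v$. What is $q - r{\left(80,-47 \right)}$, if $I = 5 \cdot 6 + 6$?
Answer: $-7470$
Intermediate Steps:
$r{\left(v,C \right)} = v + v^{2}$ ($r{\left(v,C \right)} = v^{2} + v = v + v^{2}$)
$I = 36$ ($I = 30 + 6 = 36$)
$q = -990$ ($q = \left(36 - 54\right) 55 = \left(-18\right) 55 = -990$)
$q - r{\left(80,-47 \right)} = -990 - 80 \left(1 + 80\right) = -990 - 80 \cdot 81 = -990 - 6480 = -7470$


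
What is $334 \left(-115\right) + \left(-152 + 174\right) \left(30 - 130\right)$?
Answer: $-40610$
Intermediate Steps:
$334 \left(-115\right) + \left(-152 + 174\right) \left(30 - 130\right) = -38410 + 22 \left(-100\right) = -38410 - 2200 = -40610$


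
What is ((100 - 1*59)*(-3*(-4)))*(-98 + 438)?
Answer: 167280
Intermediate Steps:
((100 - 1*59)*(-3*(-4)))*(-98 + 438) = ((100 - 59)*12)*340 = (41*12)*340 = 492*340 = 167280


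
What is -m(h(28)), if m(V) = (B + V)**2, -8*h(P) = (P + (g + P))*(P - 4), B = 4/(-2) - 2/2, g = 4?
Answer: -33489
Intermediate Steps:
B = -3 (B = 4*(-1/2) - 2*1/2 = -2 - 1 = -3)
h(P) = -(-4 + P)*(4 + 2*P)/8 (h(P) = -(P + (4 + P))*(P - 4)/8 = -(4 + 2*P)*(-4 + P)/8 = -(-4 + P)*(4 + 2*P)/8)
m(V) = (-3 + V)**2
-m(h(28)) = -(-3 + (2 + (1/2)*28 - 1/4*28**2))**2 = -(-3 + (2 + 14 - 1/4*784))**2 = -(-3 + (2 + 14 - 196))**2 = -(-3 - 180)**2 = -1*(-183)**2 = -1*33489 = -33489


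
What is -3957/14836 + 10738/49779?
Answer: -37666535/738521244 ≈ -0.051003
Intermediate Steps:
-3957/14836 + 10738/49779 = -37666535/738521244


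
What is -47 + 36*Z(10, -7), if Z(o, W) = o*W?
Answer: -2567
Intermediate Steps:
Z(o, W) = W*o
-47 + 36*Z(10, -7) = -47 + 36*(-7*10) = -47 + 36*(-70) = -47 - 2520 = -2567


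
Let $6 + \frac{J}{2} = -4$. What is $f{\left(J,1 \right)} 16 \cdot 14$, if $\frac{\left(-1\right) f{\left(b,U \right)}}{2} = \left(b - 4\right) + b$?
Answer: $19712$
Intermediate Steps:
$J = -20$ ($J = -12 + 2 \left(-4\right) = -12 - 8 = -20$)
$f{\left(b,U \right)} = 8 - 4 b$ ($f{\left(b,U \right)} = - 2 \left(\left(b - 4\right) + b\right) = - 2 \left(\left(-4 + b\right) + b\right) = - 2 \left(-4 + 2 b\right) = 8 - 4 b$)
$f{\left(J,1 \right)} 16 \cdot 14 = \left(8 - -80\right) 16 \cdot 14 = \left(8 + 80\right) 16 \cdot 14 = 88 \cdot 16 \cdot 14 = 1408 \cdot 14 = 19712$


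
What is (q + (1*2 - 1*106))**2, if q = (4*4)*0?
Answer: 10816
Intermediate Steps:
q = 0 (q = 16*0 = 0)
(q + (1*2 - 1*106))**2 = (0 + (1*2 - 1*106))**2 = (0 + (2 - 106))**2 = (0 - 104)**2 = (-104)**2 = 10816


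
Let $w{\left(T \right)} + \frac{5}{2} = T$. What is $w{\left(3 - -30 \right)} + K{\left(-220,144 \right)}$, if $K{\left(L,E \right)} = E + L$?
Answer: $- \frac{91}{2} \approx -45.5$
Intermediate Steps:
$w{\left(T \right)} = - \frac{5}{2} + T$
$w{\left(3 - -30 \right)} + K{\left(-220,144 \right)} = \left(- \frac{5}{2} + \left(3 - -30\right)\right) + \left(144 - 220\right) = \left(- \frac{5}{2} + \left(3 + 30\right)\right) - 76 = \left(- \frac{5}{2} + 33\right) - 76 = \frac{61}{2} - 76 = - \frac{91}{2}$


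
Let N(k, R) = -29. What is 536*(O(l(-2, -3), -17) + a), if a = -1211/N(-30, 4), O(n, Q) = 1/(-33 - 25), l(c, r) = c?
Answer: 648828/29 ≈ 22373.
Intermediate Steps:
O(n, Q) = -1/58 (O(n, Q) = 1/(-58) = -1/58)
a = 1211/29 (a = -1211/(-29) = -1211*(-1/29) = 1211/29 ≈ 41.759)
536*(O(l(-2, -3), -17) + a) = 536*(-1/58 + 1211/29) = 536*(2421/58) = 648828/29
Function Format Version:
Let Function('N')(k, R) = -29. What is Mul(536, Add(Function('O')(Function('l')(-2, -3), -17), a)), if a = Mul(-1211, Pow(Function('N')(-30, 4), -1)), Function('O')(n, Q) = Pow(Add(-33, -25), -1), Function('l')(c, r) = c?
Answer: Rational(648828, 29) ≈ 22373.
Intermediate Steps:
Function('O')(n, Q) = Rational(-1, 58) (Function('O')(n, Q) = Pow(-58, -1) = Rational(-1, 58))
a = Rational(1211, 29) (a = Mul(-1211, Pow(-29, -1)) = Mul(-1211, Rational(-1, 29)) = Rational(1211, 29) ≈ 41.759)
Mul(536, Add(Function('O')(Function('l')(-2, -3), -17), a)) = Mul(536, Add(Rational(-1, 58), Rational(1211, 29))) = Mul(536, Rational(2421, 58)) = Rational(648828, 29)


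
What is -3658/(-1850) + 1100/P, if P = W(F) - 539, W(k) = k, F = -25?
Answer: 3514/130425 ≈ 0.026943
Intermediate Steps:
P = -564 (P = -25 - 539 = -564)
-3658/(-1850) + 1100/P = -3658/(-1850) + 1100/(-564) = -3658*(-1/1850) + 1100*(-1/564) = 1829/925 - 275/141 = 3514/130425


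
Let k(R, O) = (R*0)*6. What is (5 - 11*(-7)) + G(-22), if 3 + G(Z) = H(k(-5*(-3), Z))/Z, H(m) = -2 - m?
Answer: 870/11 ≈ 79.091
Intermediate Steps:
k(R, O) = 0 (k(R, O) = 0*6 = 0)
G(Z) = -3 - 2/Z (G(Z) = -3 + (-2 - 1*0)/Z = -3 + (-2 + 0)/Z = -3 - 2/Z)
(5 - 11*(-7)) + G(-22) = (5 - 11*(-7)) + (-3 - 2/(-22)) = (5 + 77) + (-3 - 2*(-1/22)) = 82 + (-3 + 1/11) = 82 - 32/11 = 870/11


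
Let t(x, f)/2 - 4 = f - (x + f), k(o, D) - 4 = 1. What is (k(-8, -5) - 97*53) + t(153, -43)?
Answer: -5434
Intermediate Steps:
k(o, D) = 5 (k(o, D) = 4 + 1 = 5)
t(x, f) = 8 - 2*x (t(x, f) = 8 + 2*(f - (x + f)) = 8 + 2*(f - (f + x)) = 8 + 2*(f + (-f - x)) = 8 + 2*(-x) = 8 - 2*x)
(k(-8, -5) - 97*53) + t(153, -43) = (5 - 97*53) + (8 - 2*153) = (5 - 5141) + (8 - 306) = -5136 - 298 = -5434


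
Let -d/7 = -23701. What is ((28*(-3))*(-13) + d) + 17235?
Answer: 184234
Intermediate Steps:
d = 165907 (d = -7*(-23701) = 165907)
((28*(-3))*(-13) + d) + 17235 = ((28*(-3))*(-13) + 165907) + 17235 = (-84*(-13) + 165907) + 17235 = (1092 + 165907) + 17235 = 166999 + 17235 = 184234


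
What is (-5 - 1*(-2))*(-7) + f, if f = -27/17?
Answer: 330/17 ≈ 19.412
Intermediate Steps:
f = -27/17 (f = -27*1/17 = -27/17 ≈ -1.5882)
(-5 - 1*(-2))*(-7) + f = (-5 - 1*(-2))*(-7) - 27/17 = (-5 + 2)*(-7) - 27/17 = -3*(-7) - 27/17 = 21 - 27/17 = 330/17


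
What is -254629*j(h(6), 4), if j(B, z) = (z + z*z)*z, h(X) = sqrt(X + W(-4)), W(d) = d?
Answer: -20370320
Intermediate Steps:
h(X) = sqrt(-4 + X) (h(X) = sqrt(X - 4) = sqrt(-4 + X))
j(B, z) = z*(z + z**2) (j(B, z) = (z + z**2)*z = z*(z + z**2))
-254629*j(h(6), 4) = -254629*4**2*(1 + 4) = -4074064*5 = -254629*80 = -20370320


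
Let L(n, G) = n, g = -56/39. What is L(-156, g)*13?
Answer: -2028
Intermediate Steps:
g = -56/39 (g = -56*1/39 = -56/39 ≈ -1.4359)
L(-156, g)*13 = -156*13 = -2028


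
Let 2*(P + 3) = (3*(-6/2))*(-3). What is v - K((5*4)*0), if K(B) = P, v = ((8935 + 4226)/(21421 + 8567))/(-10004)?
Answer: -25609859/2439024 ≈ -10.500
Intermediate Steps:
v = -107/2439024 (v = (13161/29988)*(-1/10004) = (13161*(1/29988))*(-1/10004) = (4387/9996)*(-1/10004) = -107/2439024 ≈ -4.3870e-5)
P = 21/2 (P = -3 + ((3*(-6/2))*(-3))/2 = -3 + ((3*(-6*½))*(-3))/2 = -3 + ((3*(-3))*(-3))/2 = -3 + (-9*(-3))/2 = -3 + (½)*27 = -3 + 27/2 = 21/2 ≈ 10.500)
K(B) = 21/2
v - K((5*4)*0) = -107/2439024 - 1*21/2 = -107/2439024 - 21/2 = -25609859/2439024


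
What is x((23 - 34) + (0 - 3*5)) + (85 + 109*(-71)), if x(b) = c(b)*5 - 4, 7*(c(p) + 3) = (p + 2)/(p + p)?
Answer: -698213/91 ≈ -7672.7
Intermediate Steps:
c(p) = -3 + (2 + p)/(14*p) (c(p) = -3 + ((p + 2)/(p + p))/7 = -3 + ((2 + p)/((2*p)))/7 = -3 + ((2 + p)*(1/(2*p)))/7 = -3 + ((2 + p)/(2*p))/7 = -3 + (2 + p)/(14*p))
x(b) = -4 + 5*(2 - 41*b)/(14*b) (x(b) = ((2 - 41*b)/(14*b))*5 - 4 = 5*(2 - 41*b)/(14*b) - 4 = -4 + 5*(2 - 41*b)/(14*b))
x((23 - 34) + (0 - 3*5)) + (85 + 109*(-71)) = (10 - 261*((23 - 34) + (0 - 3*5)))/(14*((23 - 34) + (0 - 3*5))) + (85 + 109*(-71)) = (10 - 261*(-11 + (0 - 15)))/(14*(-11 + (0 - 15))) + (85 - 7739) = (10 - 261*(-11 - 15))/(14*(-11 - 15)) - 7654 = (1/14)*(10 - 261*(-26))/(-26) - 7654 = (1/14)*(-1/26)*(10 + 6786) - 7654 = (1/14)*(-1/26)*6796 - 7654 = -1699/91 - 7654 = -698213/91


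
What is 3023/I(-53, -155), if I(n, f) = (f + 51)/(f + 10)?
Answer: 438335/104 ≈ 4214.8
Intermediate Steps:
I(n, f) = (51 + f)/(10 + f)
3023/I(-53, -155) = 3023/(((51 - 155)/(10 - 155))) = 3023/((-104/(-145))) = 3023/((-1/145*(-104))) = 3023/(104/145) = 3023*(145/104) = 438335/104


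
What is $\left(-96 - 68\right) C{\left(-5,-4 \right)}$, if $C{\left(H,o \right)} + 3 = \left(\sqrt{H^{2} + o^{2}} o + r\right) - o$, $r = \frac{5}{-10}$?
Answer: $-82 + 656 \sqrt{41} \approx 4118.5$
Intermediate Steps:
$r = - \frac{1}{2}$ ($r = 5 \left(- \frac{1}{10}\right) = - \frac{1}{2} \approx -0.5$)
$C{\left(H,o \right)} = - \frac{7}{2} - o + o \sqrt{H^{2} + o^{2}}$ ($C{\left(H,o \right)} = -3 - \left(\frac{1}{2} + o - \sqrt{H^{2} + o^{2}} o\right) = -3 - \left(\frac{1}{2} + o - o \sqrt{H^{2} + o^{2}}\right) = - \frac{7}{2} - o + o \sqrt{H^{2} + o^{2}}$)
$\left(-96 - 68\right) C{\left(-5,-4 \right)} = \left(-96 - 68\right) \left(- \frac{7}{2} - -4 - 4 \sqrt{\left(-5\right)^{2} + \left(-4\right)^{2}}\right) = - 164 \left(- \frac{7}{2} + 4 - 4 \sqrt{25 + 16}\right) = - 164 \left(- \frac{7}{2} + 4 - 4 \sqrt{41}\right) = - 164 \left(\frac{1}{2} - 4 \sqrt{41}\right) = -82 + 656 \sqrt{41}$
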